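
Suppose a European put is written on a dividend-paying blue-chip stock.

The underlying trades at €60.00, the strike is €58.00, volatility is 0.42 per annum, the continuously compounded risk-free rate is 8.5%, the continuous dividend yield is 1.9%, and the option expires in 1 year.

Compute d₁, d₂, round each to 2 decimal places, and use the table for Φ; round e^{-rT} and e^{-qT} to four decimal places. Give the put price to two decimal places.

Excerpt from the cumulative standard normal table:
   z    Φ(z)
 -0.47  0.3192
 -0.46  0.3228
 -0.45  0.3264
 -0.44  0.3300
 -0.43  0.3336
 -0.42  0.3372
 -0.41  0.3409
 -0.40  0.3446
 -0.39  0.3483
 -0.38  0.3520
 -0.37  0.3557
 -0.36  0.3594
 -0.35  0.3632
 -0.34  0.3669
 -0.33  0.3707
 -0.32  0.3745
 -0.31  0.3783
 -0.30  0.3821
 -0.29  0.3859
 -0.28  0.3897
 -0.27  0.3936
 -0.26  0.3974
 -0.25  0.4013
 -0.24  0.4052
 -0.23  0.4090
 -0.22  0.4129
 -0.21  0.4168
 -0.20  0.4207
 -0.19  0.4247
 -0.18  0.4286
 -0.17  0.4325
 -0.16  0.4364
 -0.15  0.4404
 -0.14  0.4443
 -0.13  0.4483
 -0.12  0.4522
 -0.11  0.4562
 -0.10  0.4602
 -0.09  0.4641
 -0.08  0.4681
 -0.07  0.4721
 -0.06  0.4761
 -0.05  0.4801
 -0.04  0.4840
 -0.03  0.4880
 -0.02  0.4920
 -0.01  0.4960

€6.78

T = 1;  σ√T = 0.4200
d₁ = [ln(60/58) + (0.085 − 0.019 + ½·0.42²)·1] / (σ√T) = (0.0339 + 0.1542) / 0.4200 = 0.4479 which rounds to 0.45
d₂ = 0.4479 − 0.4200 = 0.0279 which rounds to 0.03
exp(−qT) = exp(−0.019·1) = 0.9812;  exp(−rT) = exp(−0.085·1) = 0.9185
N(−d₂) = N(-0.03) = 0.4880;  N(−d₁) = N(-0.45) = 0.3264
P = 58·0.9185·0.4880 − 60·0.9812·0.3264 = 25.9972 − 19.2158 = 6.7814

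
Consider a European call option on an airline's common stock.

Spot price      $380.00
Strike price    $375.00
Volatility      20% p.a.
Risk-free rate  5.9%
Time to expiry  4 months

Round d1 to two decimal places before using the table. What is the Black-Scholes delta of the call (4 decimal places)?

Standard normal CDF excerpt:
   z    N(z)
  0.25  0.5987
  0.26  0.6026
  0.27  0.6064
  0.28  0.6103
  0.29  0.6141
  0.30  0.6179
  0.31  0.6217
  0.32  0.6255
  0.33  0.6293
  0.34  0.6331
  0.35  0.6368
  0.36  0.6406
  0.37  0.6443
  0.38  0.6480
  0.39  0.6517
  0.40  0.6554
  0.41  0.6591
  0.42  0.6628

0.6331

σ√T = 0.2·√0.3333 = 0.1155
d₁ = [ln(380/375) + (0.059 + 0.2²/2)·0.3333] / 0.1155 = [0.0132 + 0.0263] / 0.1155 = 0.3428 ⇒ 0.34
N(d₁) = N(0.34) = 0.6331
Δ_call = N(d₁) = 0.6331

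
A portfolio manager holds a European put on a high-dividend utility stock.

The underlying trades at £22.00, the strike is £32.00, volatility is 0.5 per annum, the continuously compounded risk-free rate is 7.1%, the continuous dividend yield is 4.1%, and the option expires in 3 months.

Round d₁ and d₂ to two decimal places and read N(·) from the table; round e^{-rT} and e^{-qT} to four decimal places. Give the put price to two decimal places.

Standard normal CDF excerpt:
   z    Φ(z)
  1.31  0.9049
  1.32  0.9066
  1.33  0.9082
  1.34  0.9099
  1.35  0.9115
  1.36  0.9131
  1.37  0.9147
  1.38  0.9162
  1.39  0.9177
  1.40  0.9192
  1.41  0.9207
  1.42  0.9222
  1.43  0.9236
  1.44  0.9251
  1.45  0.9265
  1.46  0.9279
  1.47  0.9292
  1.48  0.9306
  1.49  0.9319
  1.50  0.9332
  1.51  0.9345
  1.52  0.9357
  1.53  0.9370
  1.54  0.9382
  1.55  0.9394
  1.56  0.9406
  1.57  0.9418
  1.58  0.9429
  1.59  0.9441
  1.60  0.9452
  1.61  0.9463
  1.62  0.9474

σ√T = 0.5 × 0.5000 = 0.2500
d₁ = [ln(22/32) + (0.071 − 0.041 + ½·0.5²)·0.25] / (σ√T) = (-0.3747 + 0.0387) / 0.2500 = -1.3438 ⇒ -1.34
d₂ = -1.3438 − 0.2500 = -1.5938 ⇒ -1.59
exp(−qT) = exp(−0.041·0.25) = 0.9898;  exp(−rT) = exp(−0.071·0.25) = 0.9824
N(−d₂) = N(1.59) = 0.9441;  N(−d₁) = N(1.34) = 0.9099
P = 32·0.9824·0.9441 − 22·0.9898·0.9099 = 29.6795 − 19.8136 = 9.8659

£9.87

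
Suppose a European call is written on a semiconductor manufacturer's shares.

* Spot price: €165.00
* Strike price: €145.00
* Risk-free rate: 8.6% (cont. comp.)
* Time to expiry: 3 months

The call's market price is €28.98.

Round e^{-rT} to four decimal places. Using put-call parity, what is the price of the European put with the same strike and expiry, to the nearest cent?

e^(−rT) = e^(−0.086·0.25) = 0.9787
Put-call parity: C − P = S − K·e^(−rT) = 165 − 145·0.9787 = 165 − 141.9115 = 23.0885
P = C − (C − P) = 28.98 − (23.0885) = 5.8915

€5.89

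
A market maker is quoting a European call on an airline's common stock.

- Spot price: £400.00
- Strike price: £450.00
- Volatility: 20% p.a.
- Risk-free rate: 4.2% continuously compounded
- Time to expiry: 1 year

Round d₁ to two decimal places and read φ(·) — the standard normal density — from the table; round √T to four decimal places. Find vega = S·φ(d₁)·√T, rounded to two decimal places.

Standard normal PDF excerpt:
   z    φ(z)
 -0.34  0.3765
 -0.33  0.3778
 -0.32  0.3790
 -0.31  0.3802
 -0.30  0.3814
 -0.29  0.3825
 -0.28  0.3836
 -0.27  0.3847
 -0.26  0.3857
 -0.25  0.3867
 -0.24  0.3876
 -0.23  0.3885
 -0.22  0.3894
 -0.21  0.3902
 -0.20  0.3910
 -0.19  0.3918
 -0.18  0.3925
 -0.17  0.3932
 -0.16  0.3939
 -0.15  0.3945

153.44

σ√T = 0.2 × 1.0000 = 0.2000
ln(S/K) + (r + σ²/2)T = ln(400/450) + (0.042 + 0.2²/2)·1 = -0.1178 + 0.0620 = -0.0558
d₁ = -0.0558 / 0.2000 = -0.2789 → -0.28
√T = √1 = 1.0000
φ(d₁) = φ(-0.28) = 0.3836
vega = S·φ(d₁)·√T = 400·0.3836·1.0000 = 153.4400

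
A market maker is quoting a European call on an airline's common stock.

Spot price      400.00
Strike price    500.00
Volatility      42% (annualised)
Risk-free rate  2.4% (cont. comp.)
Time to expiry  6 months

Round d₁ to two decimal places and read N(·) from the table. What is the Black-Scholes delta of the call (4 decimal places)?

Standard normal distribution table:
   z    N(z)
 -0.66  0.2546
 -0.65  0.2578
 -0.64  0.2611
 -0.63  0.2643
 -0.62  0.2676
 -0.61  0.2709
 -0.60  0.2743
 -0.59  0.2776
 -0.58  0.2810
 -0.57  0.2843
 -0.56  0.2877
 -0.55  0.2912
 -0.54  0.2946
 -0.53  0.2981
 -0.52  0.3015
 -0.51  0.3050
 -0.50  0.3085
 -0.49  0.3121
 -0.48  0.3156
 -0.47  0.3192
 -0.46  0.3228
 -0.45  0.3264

0.2877

σ√T = 0.42·√0.5 = 0.2970
ln(S/K) + (r + σ²/2)T = ln(400/500) + (0.024 + 0.42²/2)·0.5 = -0.2231 + 0.0561 = -0.1670
d₁ = -0.1670 / 0.2970 = -0.5625 → -0.56
N(d₁) = N(-0.56) = 0.2877
Δ_call = N(d₁) = 0.2877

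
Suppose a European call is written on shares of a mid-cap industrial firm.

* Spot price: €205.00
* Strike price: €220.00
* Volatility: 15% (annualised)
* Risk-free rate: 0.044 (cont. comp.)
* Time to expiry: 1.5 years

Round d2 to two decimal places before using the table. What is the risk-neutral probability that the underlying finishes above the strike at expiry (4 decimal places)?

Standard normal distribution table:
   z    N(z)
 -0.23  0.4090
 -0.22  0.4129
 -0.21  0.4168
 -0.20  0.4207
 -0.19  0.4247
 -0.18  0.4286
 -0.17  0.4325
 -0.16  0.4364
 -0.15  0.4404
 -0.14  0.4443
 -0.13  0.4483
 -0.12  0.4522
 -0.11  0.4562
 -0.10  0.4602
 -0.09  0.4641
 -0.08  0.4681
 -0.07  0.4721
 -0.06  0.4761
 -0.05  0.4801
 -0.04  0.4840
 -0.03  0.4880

0.4522

σ√T = 0.15 × 1.2247 = 0.1837
d₁ = [ln(205/220) + (0.044 + 0.15²/2)·1.5] / 0.1837 = [-0.0706 + 0.0829] / 0.1837 = 0.0667 → 0.07
d₂ = d₁ − σ√T = 0.0667 − 0.1837 = -0.1170 → -0.12
Pr(exercise) under Q = N(d₂) = 0.4522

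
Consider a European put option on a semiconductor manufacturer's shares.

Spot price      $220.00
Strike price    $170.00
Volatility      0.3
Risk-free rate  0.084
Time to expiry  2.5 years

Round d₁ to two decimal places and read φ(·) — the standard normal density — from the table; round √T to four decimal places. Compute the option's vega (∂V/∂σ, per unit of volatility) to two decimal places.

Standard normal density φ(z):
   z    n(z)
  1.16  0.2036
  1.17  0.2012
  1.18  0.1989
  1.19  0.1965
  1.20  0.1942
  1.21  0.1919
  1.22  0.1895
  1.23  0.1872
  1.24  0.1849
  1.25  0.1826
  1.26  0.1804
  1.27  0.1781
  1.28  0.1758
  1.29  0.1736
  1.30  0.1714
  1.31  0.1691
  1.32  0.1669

σ√T = 0.3 × 1.5811 = 0.4743
d₁ = [ln(220/170) + (0.084 + ½·0.3²)·2.5] / (σ√T) = (0.2578 + 0.3225) / 0.4743 = 1.2234 ⇒ 1.22
√T = √2.5 = 1.5811
φ(d₁) = φ(1.22) = 0.1895
vega = S·φ(d₁)·√T = 220·0.1895·1.5811 = 65.9161

65.92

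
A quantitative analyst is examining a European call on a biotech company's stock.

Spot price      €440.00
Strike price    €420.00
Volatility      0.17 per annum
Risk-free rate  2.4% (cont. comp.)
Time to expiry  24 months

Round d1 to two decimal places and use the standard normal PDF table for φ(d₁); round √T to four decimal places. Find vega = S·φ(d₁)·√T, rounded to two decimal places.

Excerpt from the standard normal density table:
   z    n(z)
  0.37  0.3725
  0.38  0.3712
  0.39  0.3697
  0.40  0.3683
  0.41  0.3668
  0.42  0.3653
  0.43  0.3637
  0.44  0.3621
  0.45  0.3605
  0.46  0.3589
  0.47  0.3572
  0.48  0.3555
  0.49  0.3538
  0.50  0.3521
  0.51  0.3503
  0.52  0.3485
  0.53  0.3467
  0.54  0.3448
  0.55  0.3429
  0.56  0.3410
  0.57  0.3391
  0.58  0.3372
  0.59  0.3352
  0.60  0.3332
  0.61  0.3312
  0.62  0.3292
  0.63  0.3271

217.97

σ√T = 0.17·√2 = 0.2404
d₁ = [ln(440/420) + (0.024 + 0.17²/2)·2] / 0.2404 = [0.0465 + 0.0769] / 0.2404 = 0.5134 ≈ 0.51
√T = √2 = 1.4142
φ(d₁) = φ(0.51) = 0.3503
vega = S·φ(d₁)·√T = 440·0.3503·1.4142 = 217.9735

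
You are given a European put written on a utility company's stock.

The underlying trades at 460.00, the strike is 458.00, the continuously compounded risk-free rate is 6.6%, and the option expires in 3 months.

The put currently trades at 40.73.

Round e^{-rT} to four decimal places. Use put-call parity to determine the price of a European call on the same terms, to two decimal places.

50.24

e^(−rT) = e^(−0.066·0.25) = 0.9836
Put-call parity: C − P = S − K·e^(−rT) = 460 − 458·0.9836 = 460 − 450.4888 = 9.5112
C = P + (C − P) = 40.73 + (9.5112) = 50.2412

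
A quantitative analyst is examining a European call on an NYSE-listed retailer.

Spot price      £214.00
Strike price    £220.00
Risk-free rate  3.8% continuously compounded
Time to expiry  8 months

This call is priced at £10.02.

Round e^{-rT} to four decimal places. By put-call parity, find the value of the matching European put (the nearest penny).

£10.52

e^(−rT) = e^(−0.038·0.6667) = 0.9750
Put-call parity: C − P = S − K·e^(−rT) = 214 − 220·0.9750 = 214 − 214.5000 = -0.5000
P = C − (C − P) = 10.02 − (-0.5000) = 10.5200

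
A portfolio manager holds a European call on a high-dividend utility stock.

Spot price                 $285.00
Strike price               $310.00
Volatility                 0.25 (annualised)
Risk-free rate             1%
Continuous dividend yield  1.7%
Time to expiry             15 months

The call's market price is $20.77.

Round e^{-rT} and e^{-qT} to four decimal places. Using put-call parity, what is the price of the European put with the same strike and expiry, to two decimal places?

$47.91

e^(−qT) = e^(−0.017·1.25) = 0.9790;  e^(−rT) = e^(−0.01·1.25) = 0.9876
Put-call parity: C − P = S·e^(−qT) − K·e^(−rT) = 285·0.9790 − 310·0.9876 = 279.0150 − 306.1560 = -27.1410
P = C − (C − P) = 20.77 − (-27.1410) = 47.9110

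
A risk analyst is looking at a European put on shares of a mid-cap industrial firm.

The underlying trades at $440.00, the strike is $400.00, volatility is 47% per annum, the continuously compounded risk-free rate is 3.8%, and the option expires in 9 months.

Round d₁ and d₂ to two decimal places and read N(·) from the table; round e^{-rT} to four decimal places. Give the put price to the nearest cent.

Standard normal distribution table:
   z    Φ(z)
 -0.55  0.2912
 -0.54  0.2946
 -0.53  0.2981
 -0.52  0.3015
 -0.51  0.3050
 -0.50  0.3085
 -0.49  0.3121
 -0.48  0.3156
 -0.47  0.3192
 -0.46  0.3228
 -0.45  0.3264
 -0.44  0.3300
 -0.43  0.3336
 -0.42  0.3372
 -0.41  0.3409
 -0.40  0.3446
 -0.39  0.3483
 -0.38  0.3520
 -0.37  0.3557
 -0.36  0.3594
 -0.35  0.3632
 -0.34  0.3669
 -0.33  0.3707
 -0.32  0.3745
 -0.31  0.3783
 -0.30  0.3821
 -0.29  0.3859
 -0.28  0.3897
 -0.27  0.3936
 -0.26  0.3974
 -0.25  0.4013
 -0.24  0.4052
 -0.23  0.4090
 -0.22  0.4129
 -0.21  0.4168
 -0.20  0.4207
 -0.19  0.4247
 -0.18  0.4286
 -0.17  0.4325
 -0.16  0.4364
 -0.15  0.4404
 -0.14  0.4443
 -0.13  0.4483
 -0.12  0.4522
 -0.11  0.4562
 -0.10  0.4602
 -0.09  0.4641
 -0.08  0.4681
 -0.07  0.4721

$44.71

σ√T = 0.47 × 0.8660 = 0.4070
d₁ = [ln(440/400) + (0.038 + 0.47²/2)·0.75] / 0.4070 = [0.0953 + 0.1113] / 0.4070 = 0.5077 which rounds to 0.51
d₂ = d₁ − σ√T = 0.5077 − 0.4070 = 0.1007 which rounds to 0.10
e^(−rT) = e^(−0.038·0.75) = 0.9719
P = 400·0.9719·N(-0.10) − 440·N(-0.51) = 400·0.9719·0.4602 − 440·0.3050 = 178.9074 − 134.2000 = 44.7074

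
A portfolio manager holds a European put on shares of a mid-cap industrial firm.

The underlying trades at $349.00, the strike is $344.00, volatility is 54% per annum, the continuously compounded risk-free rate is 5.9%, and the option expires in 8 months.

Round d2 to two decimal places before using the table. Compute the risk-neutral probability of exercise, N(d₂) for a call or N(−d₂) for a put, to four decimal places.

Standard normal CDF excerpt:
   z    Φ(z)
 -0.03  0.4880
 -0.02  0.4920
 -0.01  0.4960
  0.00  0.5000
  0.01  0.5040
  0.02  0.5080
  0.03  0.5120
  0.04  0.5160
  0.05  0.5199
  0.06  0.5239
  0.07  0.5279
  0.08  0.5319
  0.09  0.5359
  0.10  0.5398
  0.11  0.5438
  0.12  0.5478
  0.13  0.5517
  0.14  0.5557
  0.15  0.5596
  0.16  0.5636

T = 0.6667;  σ√T = 0.4409
d₁ = [ln(349/344) + (0.059 + 0.54²/2)·0.6667] / 0.4409 = [0.0144 + 0.1365] / 0.4409 = 0.3424 which rounds to 0.34
d₂ = d₁ − σ√T = 0.3424 − 0.4409 = -0.0985 which rounds to -0.10
Risk-neutral Pr[S_T < K] = N(−d₂) = N(0.10) = 0.5398

0.5398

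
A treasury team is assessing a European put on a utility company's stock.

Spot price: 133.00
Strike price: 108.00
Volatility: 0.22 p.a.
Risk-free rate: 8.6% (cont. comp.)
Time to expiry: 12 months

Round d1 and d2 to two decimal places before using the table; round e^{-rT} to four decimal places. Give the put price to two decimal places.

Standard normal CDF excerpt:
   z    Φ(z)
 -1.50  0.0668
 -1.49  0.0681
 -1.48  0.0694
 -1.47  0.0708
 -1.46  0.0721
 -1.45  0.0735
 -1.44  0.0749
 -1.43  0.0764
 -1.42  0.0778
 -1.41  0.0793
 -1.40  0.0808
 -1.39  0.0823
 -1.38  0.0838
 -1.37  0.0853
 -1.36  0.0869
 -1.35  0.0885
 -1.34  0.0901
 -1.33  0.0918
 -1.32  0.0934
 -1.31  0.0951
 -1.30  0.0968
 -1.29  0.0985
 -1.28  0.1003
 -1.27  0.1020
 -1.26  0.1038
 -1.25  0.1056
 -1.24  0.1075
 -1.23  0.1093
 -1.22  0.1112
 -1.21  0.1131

1.06

σ√T = 0.22 × 1.0000 = 0.2200
d₁ = [ln(133/108) + (0.086 + 0.22²/2)·1] / 0.2200 = [0.2082 + 0.1102] / 0.2200 = 1.4474 which rounds to 1.45
d₂ = d₁ − σ√T = 1.4474 − 0.2200 = 1.2274 which rounds to 1.23
e^(−rT) = e^(−0.086·1) = 0.9176
N(−d₂) = N(-1.23) = 0.1093;  N(−d₁) = N(-1.45) = 0.0735
P = 108·0.9176·0.1093 − 133·0.0735 = 10.8317 − 9.7755 = 1.0562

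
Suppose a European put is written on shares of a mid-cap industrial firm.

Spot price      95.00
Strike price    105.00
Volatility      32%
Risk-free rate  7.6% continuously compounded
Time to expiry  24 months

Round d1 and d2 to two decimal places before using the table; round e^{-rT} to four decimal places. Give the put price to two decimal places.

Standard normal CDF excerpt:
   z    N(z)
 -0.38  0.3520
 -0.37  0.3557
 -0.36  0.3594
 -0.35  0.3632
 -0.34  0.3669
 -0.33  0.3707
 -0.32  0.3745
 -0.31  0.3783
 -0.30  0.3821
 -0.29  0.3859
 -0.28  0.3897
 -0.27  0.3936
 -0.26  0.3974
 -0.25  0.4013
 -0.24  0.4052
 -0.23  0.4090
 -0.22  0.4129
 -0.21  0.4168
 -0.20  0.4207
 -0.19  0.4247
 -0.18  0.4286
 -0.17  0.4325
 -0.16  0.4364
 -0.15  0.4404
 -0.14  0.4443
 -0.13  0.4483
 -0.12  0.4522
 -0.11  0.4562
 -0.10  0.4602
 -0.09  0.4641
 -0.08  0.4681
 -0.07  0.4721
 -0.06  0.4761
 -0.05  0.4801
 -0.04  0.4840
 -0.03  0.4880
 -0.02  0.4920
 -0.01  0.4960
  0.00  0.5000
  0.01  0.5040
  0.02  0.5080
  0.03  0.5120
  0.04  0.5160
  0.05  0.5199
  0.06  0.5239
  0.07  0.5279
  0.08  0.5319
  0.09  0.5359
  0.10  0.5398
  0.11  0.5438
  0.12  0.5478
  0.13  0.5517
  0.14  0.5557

σ√T = 0.32 × 1.4142 = 0.4525
d₁ = [ln(95/105) + (0.076 + 0.32²/2)·2] / 0.4525 = [-0.1001 + 0.2544] / 0.4525 = 0.3410 ⇒ 0.34
d₂ = d₁ − σ√T = 0.3410 − 0.4525 = -0.1116 ⇒ -0.11
exp(−rT) = exp(−0.076·2) = 0.8590
P = 105·0.8590·N(0.11) − 95·N(-0.34) = 105·0.8590·0.5438 − 95·0.3669 = 49.0480 − 34.8555 = 14.1925

14.19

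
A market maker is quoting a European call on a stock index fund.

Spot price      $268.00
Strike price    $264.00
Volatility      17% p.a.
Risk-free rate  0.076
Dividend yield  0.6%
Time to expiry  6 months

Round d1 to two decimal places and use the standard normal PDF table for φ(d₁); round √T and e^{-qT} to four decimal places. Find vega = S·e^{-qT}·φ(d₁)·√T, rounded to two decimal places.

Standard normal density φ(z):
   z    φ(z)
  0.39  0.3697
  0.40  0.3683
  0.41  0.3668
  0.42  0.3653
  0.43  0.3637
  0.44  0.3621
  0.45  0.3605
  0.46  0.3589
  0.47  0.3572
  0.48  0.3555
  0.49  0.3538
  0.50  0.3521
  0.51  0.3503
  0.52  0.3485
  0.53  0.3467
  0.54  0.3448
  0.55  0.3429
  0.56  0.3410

67.17

T = 0.5;  σ√T = 0.1202
d₁ = [ln(268/264) + (0.076 − 0.006 + ½·0.17²)·0.5] / (σ√T) = (0.0150 + 0.0422) / 0.1202 = 0.4764 which rounds to 0.48
√T = √0.5 = 0.7071
φ(d₁) = φ(0.48) = 0.3555
exp(−qT) = exp(−0.006·0.5) = 0.9970
vega = S·exp(−qT)·φ(d₁)·√T = 268·0.9970·0.3555·0.7071 = 67.1661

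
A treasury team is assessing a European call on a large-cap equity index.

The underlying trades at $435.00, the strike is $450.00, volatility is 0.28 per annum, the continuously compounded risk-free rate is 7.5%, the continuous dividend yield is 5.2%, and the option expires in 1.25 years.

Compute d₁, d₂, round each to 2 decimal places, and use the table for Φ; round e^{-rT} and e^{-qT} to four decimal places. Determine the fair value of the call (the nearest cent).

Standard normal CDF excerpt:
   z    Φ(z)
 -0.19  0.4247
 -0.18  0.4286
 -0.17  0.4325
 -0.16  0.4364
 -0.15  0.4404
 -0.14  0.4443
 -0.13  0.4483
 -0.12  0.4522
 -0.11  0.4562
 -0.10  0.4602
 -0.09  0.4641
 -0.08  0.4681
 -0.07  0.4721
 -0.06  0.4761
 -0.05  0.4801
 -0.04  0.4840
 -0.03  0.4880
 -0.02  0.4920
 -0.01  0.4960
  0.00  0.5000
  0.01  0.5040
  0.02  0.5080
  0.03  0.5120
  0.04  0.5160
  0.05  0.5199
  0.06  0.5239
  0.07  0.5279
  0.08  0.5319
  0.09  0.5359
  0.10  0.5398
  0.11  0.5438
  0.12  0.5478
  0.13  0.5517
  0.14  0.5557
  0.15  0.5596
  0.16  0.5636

σ√T = 0.28·√1.25 = 0.3130
d₁ = [ln(435/450) + (0.075 − 0.052 + 0.28²/2)·1.25] / 0.3130 = [-0.0339 + 0.0778] / 0.3130 = 0.1401 → 0.14
d₂ = d₁ − σ√T = 0.1401 − 0.3130 = -0.1730 → -0.17
e^(−qT) = e^(−0.052·1.25) = 0.9371;  e^(−rT) = e^(−0.075·1.25) = 0.9105
N(d₁) = N(0.14) = 0.5557;  N(d₂) = N(-0.17) = 0.4325
C = 435·0.9371·0.5557 − 450·0.9105·0.4325 = 226.5247 − 177.2061 = 49.3187

$49.32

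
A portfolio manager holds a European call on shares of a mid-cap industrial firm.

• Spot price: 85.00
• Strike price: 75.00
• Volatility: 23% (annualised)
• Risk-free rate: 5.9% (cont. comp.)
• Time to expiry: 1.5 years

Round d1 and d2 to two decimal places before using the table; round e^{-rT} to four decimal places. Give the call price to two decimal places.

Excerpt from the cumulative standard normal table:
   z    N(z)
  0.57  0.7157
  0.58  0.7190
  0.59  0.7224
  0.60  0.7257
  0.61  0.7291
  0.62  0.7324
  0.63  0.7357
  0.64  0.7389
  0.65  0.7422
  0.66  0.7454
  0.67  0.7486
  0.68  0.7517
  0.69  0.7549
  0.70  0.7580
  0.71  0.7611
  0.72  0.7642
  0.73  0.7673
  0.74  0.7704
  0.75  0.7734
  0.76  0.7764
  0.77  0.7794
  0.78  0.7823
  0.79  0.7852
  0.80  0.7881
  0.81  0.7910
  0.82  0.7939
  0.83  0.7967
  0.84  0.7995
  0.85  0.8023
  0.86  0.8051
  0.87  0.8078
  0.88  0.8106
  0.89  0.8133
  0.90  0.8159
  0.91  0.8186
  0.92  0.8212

19.07

σ√T = 0.23 × 1.2247 = 0.2817
d₁ = [ln(85/75) + (0.059 + 0.23²/2)·1.5] / 0.2817 = [0.1252 + 0.1282] / 0.2817 = 0.8993 ⇒ 0.90
d₂ = d₁ − σ√T = 0.8993 − 0.2817 = 0.6177 ⇒ 0.62
exp(−rT) = exp(−0.059·1.5) = 0.9153
N(d₁) = N(0.90) = 0.8159;  N(d₂) = N(0.62) = 0.7324
C = 85·0.8159 − 75·0.9153·0.7324 = 69.3515 − 50.2774 = 19.0741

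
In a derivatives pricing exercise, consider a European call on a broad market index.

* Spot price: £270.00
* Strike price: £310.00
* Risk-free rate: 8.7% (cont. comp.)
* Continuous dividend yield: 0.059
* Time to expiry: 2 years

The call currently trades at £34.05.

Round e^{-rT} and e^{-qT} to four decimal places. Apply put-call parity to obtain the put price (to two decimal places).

exp(−qT) = exp(−0.059·2) = 0.8887;  exp(−rT) = exp(−0.087·2) = 0.8403
Put-call parity: C − P = S·e^(−qT) − K·e^(−rT) = 270·0.8887 − 310·0.8403 = 239.9490 − 260.4930 = -20.5440
P = C − (C − P) = 34.05 − (-20.5440) = 54.5940

£54.59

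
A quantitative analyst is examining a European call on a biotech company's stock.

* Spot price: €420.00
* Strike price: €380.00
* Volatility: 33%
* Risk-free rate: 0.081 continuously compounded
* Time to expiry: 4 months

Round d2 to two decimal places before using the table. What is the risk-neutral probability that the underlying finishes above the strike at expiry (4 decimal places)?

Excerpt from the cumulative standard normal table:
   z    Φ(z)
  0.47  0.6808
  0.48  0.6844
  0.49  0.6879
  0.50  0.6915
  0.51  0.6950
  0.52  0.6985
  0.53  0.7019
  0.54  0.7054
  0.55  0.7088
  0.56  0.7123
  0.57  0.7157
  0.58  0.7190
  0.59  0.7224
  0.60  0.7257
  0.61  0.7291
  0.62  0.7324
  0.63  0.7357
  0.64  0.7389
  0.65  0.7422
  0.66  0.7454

0.7157

T = 0.3333;  σ√T = 0.1905
ln(S/K) + (r + σ²/2)T = ln(420/380) + (0.081 + 0.33²/2)·0.3333 = 0.1001 + 0.0452 = 0.1452
d₁ = 0.1452 / 0.1905 = 0.7623 → 0.76
d₂ = d₁ − σ√T = 0.7623 − 0.1905 = 0.5718 → 0.57
Risk-neutral Pr[S_T > K] = N(d₂) = N(0.57) = 0.7157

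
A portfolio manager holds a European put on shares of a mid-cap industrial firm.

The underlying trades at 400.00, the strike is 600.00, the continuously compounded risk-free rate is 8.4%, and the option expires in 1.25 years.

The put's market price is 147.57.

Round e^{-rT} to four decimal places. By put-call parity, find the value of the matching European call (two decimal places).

7.39

e^(−rT) = e^(−0.084·1.25) = 0.9003
Put-call parity: C − P = S − K·e^(−rT) = 400 − 600·0.9003 = 400 − 540.1800 = -140.1800
C = P + (C − P) = 147.57 + (-140.1800) = 7.3900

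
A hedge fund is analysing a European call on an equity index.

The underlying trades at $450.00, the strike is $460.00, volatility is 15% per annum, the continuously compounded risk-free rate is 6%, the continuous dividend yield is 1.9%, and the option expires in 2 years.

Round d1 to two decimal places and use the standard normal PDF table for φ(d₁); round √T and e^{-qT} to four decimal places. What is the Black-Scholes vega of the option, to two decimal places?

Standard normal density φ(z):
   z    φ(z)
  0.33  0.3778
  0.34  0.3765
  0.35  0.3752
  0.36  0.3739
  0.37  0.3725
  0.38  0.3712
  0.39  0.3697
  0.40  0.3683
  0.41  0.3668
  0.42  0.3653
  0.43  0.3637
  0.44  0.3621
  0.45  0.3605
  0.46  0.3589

T = 2;  σ√T = 0.2121
d₁ = [ln(450/460) + (0.06 − 0.019 + 0.15²/2)·2] / 0.2121 = [-0.0220 + 0.1045] / 0.2121 = 0.3890 ≈ 0.39
√T = √2 = 1.4142
φ(d₁) = φ(0.39) = 0.3697
e^(−qT) = e^(−0.019·2) = 0.9627
vega = S·e^(−qT)·φ(d₁)·√T = 450·0.9627·0.3697·1.4142 = 226.4977
(The put has the same vega.)

226.50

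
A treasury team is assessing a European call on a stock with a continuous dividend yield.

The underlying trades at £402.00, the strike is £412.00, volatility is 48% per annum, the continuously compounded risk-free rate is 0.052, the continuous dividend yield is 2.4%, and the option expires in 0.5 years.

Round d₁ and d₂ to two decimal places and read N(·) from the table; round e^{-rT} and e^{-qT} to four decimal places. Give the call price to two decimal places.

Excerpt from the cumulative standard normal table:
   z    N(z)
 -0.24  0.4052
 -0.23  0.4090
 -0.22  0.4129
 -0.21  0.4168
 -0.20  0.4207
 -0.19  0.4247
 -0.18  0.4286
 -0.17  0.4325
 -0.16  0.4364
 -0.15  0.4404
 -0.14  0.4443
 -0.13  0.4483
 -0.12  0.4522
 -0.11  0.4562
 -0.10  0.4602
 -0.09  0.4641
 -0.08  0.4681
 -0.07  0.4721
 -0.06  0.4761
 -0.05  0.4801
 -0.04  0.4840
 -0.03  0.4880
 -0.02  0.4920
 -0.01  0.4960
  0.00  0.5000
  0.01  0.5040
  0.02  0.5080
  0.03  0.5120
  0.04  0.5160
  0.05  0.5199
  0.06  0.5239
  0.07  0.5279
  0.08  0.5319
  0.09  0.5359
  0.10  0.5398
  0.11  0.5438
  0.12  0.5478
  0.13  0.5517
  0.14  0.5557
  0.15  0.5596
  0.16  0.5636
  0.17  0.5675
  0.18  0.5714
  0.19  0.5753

σ√T = 0.48 × 0.7071 = 0.3394
d₁ = [ln(402/412) + (0.052 − 0.024 + 0.48²/2)·0.5] / 0.3394 = [-0.0246 + 0.0716] / 0.3394 = 0.1386 → 0.14
d₂ = d₁ − σ√T = 0.1386 − 0.3394 = -0.2009 → -0.20
exp(−qT) = exp(−0.024·0.5) = 0.9881;  exp(−rT) = exp(−0.052·0.5) = 0.9743
N(d₁) = N(0.14) = 0.5557;  N(d₂) = N(-0.20) = 0.4207
C = 402·0.9881·0.5557 − 412·0.9743·0.4207 = 220.7330 − 168.8739 = 51.8592

£51.86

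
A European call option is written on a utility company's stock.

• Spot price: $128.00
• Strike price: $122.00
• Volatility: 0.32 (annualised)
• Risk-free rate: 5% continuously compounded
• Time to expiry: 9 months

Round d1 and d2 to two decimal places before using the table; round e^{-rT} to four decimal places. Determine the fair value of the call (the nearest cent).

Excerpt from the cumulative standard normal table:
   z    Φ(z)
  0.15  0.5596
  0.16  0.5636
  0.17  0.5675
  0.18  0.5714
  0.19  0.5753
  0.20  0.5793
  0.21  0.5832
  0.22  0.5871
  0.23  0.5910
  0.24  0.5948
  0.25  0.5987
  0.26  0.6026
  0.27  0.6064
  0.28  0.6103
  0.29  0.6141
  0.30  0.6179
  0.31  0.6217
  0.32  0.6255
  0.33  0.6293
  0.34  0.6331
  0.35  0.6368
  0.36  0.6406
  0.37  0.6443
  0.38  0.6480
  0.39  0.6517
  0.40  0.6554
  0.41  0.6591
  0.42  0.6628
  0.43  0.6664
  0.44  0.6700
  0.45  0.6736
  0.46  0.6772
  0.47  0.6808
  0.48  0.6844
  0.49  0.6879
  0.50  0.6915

$19.53

σ√T = 0.32 × 0.8660 = 0.2771
d₁ = [ln(128/122) + (0.05 + 0.32²/2)·0.75] / 0.2771 = [0.0480 + 0.0759] / 0.2771 = 0.4471 ⇒ 0.45
d₂ = d₁ − σ√T = 0.4471 − 0.2771 = 0.1700 ⇒ 0.17
e^(−rT) = e^(−0.05·0.75) = 0.9632
C = 128·N(0.45) − 122·0.9632·N(0.17) = 128·0.6736 − 122·0.9632·0.5675 = 86.2208 − 66.6872 = 19.5336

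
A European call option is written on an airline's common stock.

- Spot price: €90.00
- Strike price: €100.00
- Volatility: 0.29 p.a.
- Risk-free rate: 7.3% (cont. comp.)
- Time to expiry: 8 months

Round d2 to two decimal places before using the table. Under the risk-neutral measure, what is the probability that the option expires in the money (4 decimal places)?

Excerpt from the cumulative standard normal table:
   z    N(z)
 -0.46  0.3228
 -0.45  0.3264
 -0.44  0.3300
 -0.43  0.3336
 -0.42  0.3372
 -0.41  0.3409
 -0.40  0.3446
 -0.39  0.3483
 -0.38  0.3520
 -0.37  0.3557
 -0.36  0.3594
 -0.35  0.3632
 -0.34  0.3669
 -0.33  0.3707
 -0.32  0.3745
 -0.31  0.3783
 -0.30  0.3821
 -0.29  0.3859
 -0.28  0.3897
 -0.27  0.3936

T = 0.6667;  σ√T = 0.2368
d₁ = [ln(90/100) + (0.073 + ½·0.29²)·0.6667] / (σ√T) = (-0.1054 + 0.0767) / 0.2368 = -0.1210 ⇒ -0.12
d₂ = -0.1210 − 0.2368 = -0.3578 ⇒ -0.36
Risk-neutral Pr[S_T > K] = N(d₂) = N(-0.36) = 0.3594

0.3594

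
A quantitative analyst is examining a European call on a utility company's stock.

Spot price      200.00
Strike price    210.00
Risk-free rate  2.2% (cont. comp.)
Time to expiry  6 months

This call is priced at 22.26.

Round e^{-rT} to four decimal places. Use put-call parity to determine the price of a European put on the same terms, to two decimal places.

e^(−rT) = e^(−0.022·0.5) = 0.9891
Put-call parity: C − P = S − K·e^(−rT) = 200 − 210·0.9891 = 200 − 207.7110 = -7.7110
P = C − (C − P) = 22.26 − (-7.7110) = 29.9710

29.97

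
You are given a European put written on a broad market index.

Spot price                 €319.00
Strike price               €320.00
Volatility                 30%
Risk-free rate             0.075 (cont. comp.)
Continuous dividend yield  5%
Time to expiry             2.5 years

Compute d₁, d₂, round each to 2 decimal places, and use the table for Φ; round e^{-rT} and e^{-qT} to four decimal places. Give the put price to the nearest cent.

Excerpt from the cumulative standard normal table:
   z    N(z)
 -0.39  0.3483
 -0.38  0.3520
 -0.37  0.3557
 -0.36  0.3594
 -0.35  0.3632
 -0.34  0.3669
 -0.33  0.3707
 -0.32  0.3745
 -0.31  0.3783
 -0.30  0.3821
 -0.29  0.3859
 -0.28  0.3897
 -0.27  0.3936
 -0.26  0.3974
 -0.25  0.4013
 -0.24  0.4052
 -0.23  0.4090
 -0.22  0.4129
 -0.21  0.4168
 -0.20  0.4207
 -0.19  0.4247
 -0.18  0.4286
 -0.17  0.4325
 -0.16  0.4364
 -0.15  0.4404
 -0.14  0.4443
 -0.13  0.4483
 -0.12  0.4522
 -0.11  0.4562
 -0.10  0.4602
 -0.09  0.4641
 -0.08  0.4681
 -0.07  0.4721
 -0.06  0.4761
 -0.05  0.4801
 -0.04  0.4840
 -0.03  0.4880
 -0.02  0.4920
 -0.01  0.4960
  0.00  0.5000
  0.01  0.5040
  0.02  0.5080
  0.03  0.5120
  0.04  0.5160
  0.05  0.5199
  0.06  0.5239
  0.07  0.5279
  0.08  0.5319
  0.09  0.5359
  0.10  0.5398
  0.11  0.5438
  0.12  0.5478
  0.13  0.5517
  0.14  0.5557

€43.08

σ√T = 0.3 × 1.5811 = 0.4743
d₁ = [ln(319/320) + (0.075 − 0.05 + 0.3²/2)·2.5] / 0.4743 = [-0.0031 + 0.1750] / 0.4743 = 0.3623 ≈ 0.36
d₂ = d₁ − σ√T = 0.3623 − 0.4743 = -0.1120 ≈ -0.11
exp(−qT) = exp(−0.05·2.5) = 0.8825;  exp(−rT) = exp(−0.075·2.5) = 0.8290
P = 320·0.8290·N(0.11) − 319·0.8825·N(-0.36) = 320·0.8290·0.5438 − 319·0.8825·0.3594 = 144.2593 − 101.1774 = 43.0819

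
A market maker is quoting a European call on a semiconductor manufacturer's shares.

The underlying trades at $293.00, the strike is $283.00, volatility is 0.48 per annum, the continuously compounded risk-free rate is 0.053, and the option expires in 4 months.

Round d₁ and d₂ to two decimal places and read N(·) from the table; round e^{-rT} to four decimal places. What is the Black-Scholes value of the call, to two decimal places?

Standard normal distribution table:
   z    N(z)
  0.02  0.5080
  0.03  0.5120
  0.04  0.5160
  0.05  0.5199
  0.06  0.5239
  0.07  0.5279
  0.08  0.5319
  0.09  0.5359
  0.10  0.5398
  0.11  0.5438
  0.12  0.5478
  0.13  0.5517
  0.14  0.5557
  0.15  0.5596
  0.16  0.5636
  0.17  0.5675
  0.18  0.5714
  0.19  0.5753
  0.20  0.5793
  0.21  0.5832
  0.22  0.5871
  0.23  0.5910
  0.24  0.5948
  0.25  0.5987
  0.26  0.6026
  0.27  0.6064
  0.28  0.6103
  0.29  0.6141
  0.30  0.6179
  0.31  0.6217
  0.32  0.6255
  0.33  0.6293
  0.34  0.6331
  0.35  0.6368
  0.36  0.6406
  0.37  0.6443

T = 0.3333;  σ√T = 0.2771
d₁ = [ln(293/283) + (0.053 + 0.48²/2)·0.3333] / 0.2771 = [0.0347 + 0.0561] / 0.2771 = 0.3276 → 0.33
d₂ = d₁ − σ√T = 0.3276 − 0.2771 = 0.0505 → 0.05
e^(−rT) = e^(−0.053·0.3333) = 0.9825
N(d₁) = N(0.33) = 0.6293;  N(d₂) = N(0.05) = 0.5199
C = 293·0.6293 − 283·0.9825·0.5199 = 184.3849 − 144.5569 = 39.8280

$39.83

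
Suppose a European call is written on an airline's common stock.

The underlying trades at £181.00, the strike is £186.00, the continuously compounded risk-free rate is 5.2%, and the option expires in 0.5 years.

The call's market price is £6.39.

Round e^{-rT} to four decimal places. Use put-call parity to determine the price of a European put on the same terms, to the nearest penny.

e^(−rT) = e^(−0.052·0.5) = 0.9743
Put-call parity: C − P = S − K·e^(−rT) = 181 − 186·0.9743 = 181 − 181.2198 = -0.2198
P = C − (C − P) = 6.39 − (-0.2198) = 6.6098

£6.61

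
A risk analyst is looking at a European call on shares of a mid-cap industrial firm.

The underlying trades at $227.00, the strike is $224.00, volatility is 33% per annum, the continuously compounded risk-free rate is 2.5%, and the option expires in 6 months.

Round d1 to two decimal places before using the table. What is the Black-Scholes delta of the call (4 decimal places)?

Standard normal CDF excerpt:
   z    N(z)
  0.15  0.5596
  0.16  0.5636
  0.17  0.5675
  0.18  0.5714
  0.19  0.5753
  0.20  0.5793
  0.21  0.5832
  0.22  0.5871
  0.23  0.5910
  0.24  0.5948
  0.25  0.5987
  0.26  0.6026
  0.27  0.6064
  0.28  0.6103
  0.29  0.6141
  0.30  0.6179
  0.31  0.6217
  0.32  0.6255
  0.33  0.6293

σ√T = 0.33·√0.5 = 0.2333
d₁ = [ln(227/224) + (0.025 + ½·0.33²)·0.5] / (σ√T) = (0.0133 + 0.0397) / 0.2333 = 0.2273 → 0.23
N(d₁) = N(0.23) = 0.5910
Δ_call = N(d₁) = 0.5910

0.5910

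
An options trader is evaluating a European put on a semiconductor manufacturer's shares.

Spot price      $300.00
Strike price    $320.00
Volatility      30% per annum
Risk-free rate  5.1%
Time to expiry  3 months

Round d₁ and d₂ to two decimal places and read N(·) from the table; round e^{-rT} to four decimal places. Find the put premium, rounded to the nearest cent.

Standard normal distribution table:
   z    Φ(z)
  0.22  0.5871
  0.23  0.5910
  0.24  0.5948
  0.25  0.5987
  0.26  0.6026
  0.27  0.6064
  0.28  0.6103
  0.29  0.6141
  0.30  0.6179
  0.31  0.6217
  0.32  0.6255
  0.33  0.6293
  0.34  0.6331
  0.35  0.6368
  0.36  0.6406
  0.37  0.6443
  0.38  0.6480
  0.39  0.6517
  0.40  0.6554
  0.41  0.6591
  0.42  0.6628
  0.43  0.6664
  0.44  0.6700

$27.48

σ√T = 0.3·√0.25 = 0.1500
d₁ = [ln(300/320) + (0.051 + 0.3²/2)·0.25] / 0.1500 = [-0.0645 + 0.0240] / 0.1500 = -0.2703 which rounds to -0.27
d₂ = d₁ − σ√T = -0.2703 − 0.1500 = -0.4203 which rounds to -0.42
exp(−rT) = exp(−0.051·0.25) = 0.9873
N(−d₂) = N(0.42) = 0.6628;  N(−d₁) = N(0.27) = 0.6064
P = 320·0.9873·0.6628 − 300·0.6064 = 209.4024 − 181.9200 = 27.4824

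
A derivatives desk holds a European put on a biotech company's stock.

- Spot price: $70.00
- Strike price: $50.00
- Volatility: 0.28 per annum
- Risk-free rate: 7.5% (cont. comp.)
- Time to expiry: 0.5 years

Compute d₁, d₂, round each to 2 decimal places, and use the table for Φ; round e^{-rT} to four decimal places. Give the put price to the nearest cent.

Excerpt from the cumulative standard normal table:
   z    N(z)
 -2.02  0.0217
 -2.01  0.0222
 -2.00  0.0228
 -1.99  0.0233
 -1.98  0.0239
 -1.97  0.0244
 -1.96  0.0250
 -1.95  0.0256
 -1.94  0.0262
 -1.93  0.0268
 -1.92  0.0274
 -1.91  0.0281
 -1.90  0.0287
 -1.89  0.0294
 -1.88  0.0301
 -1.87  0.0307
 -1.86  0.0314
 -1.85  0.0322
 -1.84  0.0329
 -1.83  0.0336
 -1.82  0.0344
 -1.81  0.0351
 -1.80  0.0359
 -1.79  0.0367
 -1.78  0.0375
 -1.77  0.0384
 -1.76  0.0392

T = 0.5;  σ√T = 0.1980
d₁ = [ln(70/50) + (0.075 + 0.28²/2)·0.5] / 0.1980 = [0.3365 + 0.0571] / 0.1980 = 1.9878 → 1.99
d₂ = d₁ − σ√T = 1.9878 − 0.1980 = 1.7899 → 1.79
exp(−rT) = exp(−0.075·0.5) = 0.9632
P = 50·0.9632·N(-1.79) − 70·N(-1.99) = 50·0.9632·0.0367 − 70·0.0233 = 1.7675 − 1.6310 = 0.1365

$0.14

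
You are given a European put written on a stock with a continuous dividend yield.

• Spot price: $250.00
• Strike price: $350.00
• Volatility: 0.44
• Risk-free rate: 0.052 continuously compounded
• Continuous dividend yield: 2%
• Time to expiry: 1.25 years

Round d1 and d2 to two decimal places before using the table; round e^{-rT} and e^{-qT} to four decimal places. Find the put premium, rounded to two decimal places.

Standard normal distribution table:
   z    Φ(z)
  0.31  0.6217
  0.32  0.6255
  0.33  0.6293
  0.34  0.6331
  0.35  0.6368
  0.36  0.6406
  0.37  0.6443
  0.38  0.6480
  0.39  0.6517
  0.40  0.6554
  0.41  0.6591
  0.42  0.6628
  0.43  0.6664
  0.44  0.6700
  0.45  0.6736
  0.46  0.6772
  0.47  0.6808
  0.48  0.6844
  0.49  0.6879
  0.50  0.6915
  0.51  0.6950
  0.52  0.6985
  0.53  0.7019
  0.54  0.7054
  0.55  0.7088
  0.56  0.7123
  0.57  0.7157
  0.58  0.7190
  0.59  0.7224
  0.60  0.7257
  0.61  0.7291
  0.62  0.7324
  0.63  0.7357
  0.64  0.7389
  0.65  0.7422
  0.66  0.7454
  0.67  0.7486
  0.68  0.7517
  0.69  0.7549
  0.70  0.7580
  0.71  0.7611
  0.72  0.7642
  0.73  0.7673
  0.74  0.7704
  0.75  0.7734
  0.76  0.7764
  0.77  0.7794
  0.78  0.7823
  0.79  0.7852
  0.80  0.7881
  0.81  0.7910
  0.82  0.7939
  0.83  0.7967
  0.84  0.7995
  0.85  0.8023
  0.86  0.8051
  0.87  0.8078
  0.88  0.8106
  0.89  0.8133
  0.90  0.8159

$106.95

σ√T = 0.44·√1.25 = 0.4919
ln(S/K) + (r − q + σ²/2)T = ln(250/350) + (0.052 − 0.02 + 0.44²/2)·1.25 = -0.3365 + 0.1610 = -0.1755
d₁ = -0.1755 / 0.4919 = -0.3567 → -0.36
d₂ = d₁ − σ√T = -0.3567 − 0.4919 = -0.8486 → -0.85
exp(−qT) = exp(−0.02·1.25) = 0.9753;  exp(−rT) = exp(−0.052·1.25) = 0.9371
N(−d₂) = N(0.85) = 0.8023;  N(−d₁) = N(0.36) = 0.6406
P = 350·0.9371·0.8023 − 250·0.9753·0.6406 = 263.1424 − 156.1943 = 106.9481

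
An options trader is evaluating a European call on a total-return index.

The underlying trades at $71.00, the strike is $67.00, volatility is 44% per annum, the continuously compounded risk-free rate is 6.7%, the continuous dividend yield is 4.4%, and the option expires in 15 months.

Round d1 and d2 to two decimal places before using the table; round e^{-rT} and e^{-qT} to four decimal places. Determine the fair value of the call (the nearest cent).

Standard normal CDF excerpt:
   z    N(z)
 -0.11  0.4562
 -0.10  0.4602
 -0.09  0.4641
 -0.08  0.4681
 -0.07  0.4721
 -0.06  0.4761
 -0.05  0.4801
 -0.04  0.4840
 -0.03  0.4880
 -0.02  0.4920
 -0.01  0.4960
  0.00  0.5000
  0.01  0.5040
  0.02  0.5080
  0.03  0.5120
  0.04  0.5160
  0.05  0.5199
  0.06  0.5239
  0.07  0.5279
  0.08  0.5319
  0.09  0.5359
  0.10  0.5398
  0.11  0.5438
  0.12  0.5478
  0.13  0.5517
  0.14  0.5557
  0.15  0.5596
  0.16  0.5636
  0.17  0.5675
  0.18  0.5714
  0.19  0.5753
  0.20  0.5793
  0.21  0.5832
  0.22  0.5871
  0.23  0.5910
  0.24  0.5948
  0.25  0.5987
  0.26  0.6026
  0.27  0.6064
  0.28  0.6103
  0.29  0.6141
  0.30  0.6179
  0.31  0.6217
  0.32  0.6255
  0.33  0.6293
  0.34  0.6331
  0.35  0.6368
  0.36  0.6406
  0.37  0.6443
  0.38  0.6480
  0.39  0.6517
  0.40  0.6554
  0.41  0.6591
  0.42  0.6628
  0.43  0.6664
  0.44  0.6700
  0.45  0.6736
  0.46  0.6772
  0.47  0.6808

T = 1.25;  σ√T = 0.4919
ln(S/K) + (r − q + σ²/2)T = ln(71/67) + (0.067 − 0.044 + 0.44²/2)·1.25 = 0.0580 + 0.1497 = 0.2077
d₁ = 0.2077 / 0.4919 = 0.4223 ≈ 0.42
d₂ = d₁ − σ√T = 0.4223 − 0.4919 = -0.0696 ≈ -0.07
exp(−qT) = exp(−0.044·1.25) = 0.9465;  exp(−rT) = exp(−0.067·1.25) = 0.9197
N(d₁) = N(0.42) = 0.6628;  N(d₂) = N(-0.07) = 0.4721
C = 71·0.9465·0.6628 − 67·0.9197·0.4721 = 44.5412 − 29.0908 = 15.4504

$15.45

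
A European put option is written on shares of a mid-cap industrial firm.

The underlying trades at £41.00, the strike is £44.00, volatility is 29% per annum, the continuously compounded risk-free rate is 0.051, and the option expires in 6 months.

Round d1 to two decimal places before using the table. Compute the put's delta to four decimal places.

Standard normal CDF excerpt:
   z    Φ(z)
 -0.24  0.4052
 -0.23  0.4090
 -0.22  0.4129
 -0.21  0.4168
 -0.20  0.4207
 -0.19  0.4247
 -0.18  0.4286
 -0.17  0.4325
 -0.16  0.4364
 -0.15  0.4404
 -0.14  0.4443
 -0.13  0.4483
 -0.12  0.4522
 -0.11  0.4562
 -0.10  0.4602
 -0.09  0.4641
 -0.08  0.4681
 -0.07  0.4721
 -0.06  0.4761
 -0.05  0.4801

-0.5478

σ√T = 0.29 × 0.7071 = 0.2051
d₁ = [ln(41/44) + (0.051 + 0.29²/2)·0.5] / 0.2051 = [-0.0706 + 0.0465] / 0.2051 = -0.1175 ≈ -0.12
N(d₁) = N(-0.12) = 0.4522
Δ_put = N(d₁) − 1 = 0.4522 − 1 = -0.5478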